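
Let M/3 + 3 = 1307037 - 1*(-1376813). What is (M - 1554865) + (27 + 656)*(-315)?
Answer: 6281531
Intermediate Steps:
M = 8051541 (M = -9 + 3*(1307037 - 1*(-1376813)) = -9 + 3*(1307037 + 1376813) = -9 + 3*2683850 = -9 + 8051550 = 8051541)
(M - 1554865) + (27 + 656)*(-315) = (8051541 - 1554865) + (27 + 656)*(-315) = 6496676 + 683*(-315) = 6496676 - 215145 = 6281531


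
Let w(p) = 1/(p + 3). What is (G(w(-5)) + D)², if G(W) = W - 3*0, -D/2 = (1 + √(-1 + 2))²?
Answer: 289/4 ≈ 72.250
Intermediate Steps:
w(p) = 1/(3 + p)
D = -8 (D = -2*(1 + √(-1 + 2))² = -2*(1 + √1)² = -2*(1 + 1)² = -2*2² = -2*4 = -8)
G(W) = W (G(W) = W + 0 = W)
(G(w(-5)) + D)² = (1/(3 - 5) - 8)² = (1/(-2) - 8)² = (-½ - 8)² = (-17/2)² = 289/4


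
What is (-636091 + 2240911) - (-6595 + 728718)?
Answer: 882697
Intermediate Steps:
(-636091 + 2240911) - (-6595 + 728718) = 1604820 - 1*722123 = 1604820 - 722123 = 882697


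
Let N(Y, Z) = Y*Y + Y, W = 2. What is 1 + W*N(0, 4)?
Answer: 1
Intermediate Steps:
N(Y, Z) = Y + Y² (N(Y, Z) = Y² + Y = Y + Y²)
1 + W*N(0, 4) = 1 + 2*(0*(1 + 0)) = 1 + 2*(0*1) = 1 + 2*0 = 1 + 0 = 1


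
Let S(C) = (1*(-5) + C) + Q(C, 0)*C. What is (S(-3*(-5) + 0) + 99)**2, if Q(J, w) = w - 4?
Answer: 2401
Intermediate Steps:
Q(J, w) = -4 + w
S(C) = -5 - 3*C (S(C) = (1*(-5) + C) + (-4 + 0)*C = (-5 + C) - 4*C = -5 - 3*C)
(S(-3*(-5) + 0) + 99)**2 = ((-5 - 3*(-3*(-5) + 0)) + 99)**2 = ((-5 - 3*(15 + 0)) + 99)**2 = ((-5 - 3*15) + 99)**2 = ((-5 - 45) + 99)**2 = (-50 + 99)**2 = 49**2 = 2401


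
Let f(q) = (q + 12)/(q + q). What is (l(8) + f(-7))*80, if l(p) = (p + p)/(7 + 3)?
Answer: 696/7 ≈ 99.429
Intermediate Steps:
l(p) = p/5 (l(p) = (2*p)/10 = (2*p)*(⅒) = p/5)
f(q) = (12 + q)/(2*q) (f(q) = (12 + q)/((2*q)) = (12 + q)*(1/(2*q)) = (12 + q)/(2*q))
(l(8) + f(-7))*80 = ((⅕)*8 + (½)*(12 - 7)/(-7))*80 = (8/5 + (½)*(-⅐)*5)*80 = (8/5 - 5/14)*80 = (87/70)*80 = 696/7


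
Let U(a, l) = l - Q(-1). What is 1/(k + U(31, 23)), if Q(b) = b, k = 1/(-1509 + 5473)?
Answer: 3964/95137 ≈ 0.041666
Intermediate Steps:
k = 1/3964 ≈ 0.00025227
U(a, l) = 1 + l (U(a, l) = l - 1*(-1) = l + 1 = 1 + l)
1/(k + U(31, 23)) = 1/(1/3964 + (1 + 23)) = 1/(1/3964 + 24) = 1/(95137/3964) = 3964/95137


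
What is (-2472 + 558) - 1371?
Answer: -3285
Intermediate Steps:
(-2472 + 558) - 1371 = -1914 - 1371 = -3285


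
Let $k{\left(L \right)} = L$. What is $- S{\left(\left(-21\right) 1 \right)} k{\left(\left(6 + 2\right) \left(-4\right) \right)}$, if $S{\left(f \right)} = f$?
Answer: $-672$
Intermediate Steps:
$- S{\left(\left(-21\right) 1 \right)} k{\left(\left(6 + 2\right) \left(-4\right) \right)} = - \left(-21\right) 1 \left(6 + 2\right) \left(-4\right) = - \left(-21\right) 8 \left(-4\right) = - \left(-21\right) \left(-32\right) = \left(-1\right) 672 = -672$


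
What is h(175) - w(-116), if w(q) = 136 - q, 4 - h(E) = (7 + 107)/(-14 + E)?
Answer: -40042/161 ≈ -248.71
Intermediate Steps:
h(E) = 4 - 114/(-14 + E) (h(E) = 4 - (7 + 107)/(-14 + E) = 4 - 114/(-14 + E))
h(175) - w(-116) = 2*(-85 + 2*175)/(-14 + 175) - (136 - 1*(-116)) = 2*(-85 + 350)/161 - (136 + 116) = 2*(1/161)*265 - 1*252 = 530/161 - 252 = -40042/161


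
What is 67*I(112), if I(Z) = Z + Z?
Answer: 15008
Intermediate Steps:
I(Z) = 2*Z
67*I(112) = 67*(2*112) = 67*224 = 15008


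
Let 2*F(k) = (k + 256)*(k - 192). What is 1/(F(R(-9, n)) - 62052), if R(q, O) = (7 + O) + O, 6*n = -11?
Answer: -9/778642 ≈ -1.1559e-5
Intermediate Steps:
n = -11/6 (n = (⅙)*(-11) = -11/6 ≈ -1.8333)
R(q, O) = 7 + 2*O
F(k) = (-192 + k)*(256 + k)/2 (F(k) = ((k + 256)*(k - 192))/2 = ((256 + k)*(-192 + k))/2 = ((-192 + k)*(256 + k))/2 = (-192 + k)*(256 + k)/2)
1/(F(R(-9, n)) - 62052) = 1/((-24576 + (7 + 2*(-11/6))²/2 + 32*(7 + 2*(-11/6))) - 62052) = 1/((-24576 + (7 - 11/3)²/2 + 32*(7 - 11/3)) - 62052) = 1/((-24576 + (10/3)²/2 + 32*(10/3)) - 62052) = 1/((-24576 + (½)*(100/9) + 320/3) - 62052) = 1/((-24576 + 50/9 + 320/3) - 62052) = 1/(-220174/9 - 62052) = 1/(-778642/9) = -9/778642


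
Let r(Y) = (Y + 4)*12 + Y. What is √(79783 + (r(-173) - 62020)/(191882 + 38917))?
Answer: 2*√118052229311789/76933 ≈ 282.46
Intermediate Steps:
r(Y) = 48 + 13*Y (r(Y) = (4 + Y)*12 + Y = (48 + 12*Y) + Y = 48 + 13*Y)
√(79783 + (r(-173) - 62020)/(191882 + 38917)) = √(79783 + ((48 + 13*(-173)) - 62020)/(191882 + 38917)) = √(79783 + ((48 - 2249) - 62020)/230799) = √(79783 + (-2201 - 62020)*(1/230799)) = √(79783 - 64221*1/230799) = √(79783 - 21407/76933) = √(6137924132/76933) = 2*√118052229311789/76933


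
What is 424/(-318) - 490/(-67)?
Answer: 1202/201 ≈ 5.9801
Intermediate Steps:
424/(-318) - 490/(-67) = 424*(-1/318) - 490*(-1/67) = -4/3 + 490/67 = 1202/201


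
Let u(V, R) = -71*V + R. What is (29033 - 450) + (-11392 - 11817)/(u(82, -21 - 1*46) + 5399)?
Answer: 14028879/490 ≈ 28630.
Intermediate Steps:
u(V, R) = R - 71*V
(29033 - 450) + (-11392 - 11817)/(u(82, -21 - 1*46) + 5399) = (29033 - 450) + (-11392 - 11817)/(((-21 - 1*46) - 71*82) + 5399) = 28583 - 23209/(((-21 - 46) - 5822) + 5399) = 28583 - 23209/((-67 - 5822) + 5399) = 28583 - 23209/(-5889 + 5399) = 28583 - 23209/(-490) = 28583 - 23209*(-1/490) = 28583 + 23209/490 = 14028879/490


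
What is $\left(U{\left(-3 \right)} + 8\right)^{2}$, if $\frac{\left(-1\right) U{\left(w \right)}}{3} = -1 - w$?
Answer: $4$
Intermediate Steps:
$U{\left(w \right)} = 3 + 3 w$ ($U{\left(w \right)} = - 3 \left(-1 - w\right) = 3 + 3 w$)
$\left(U{\left(-3 \right)} + 8\right)^{2} = \left(\left(3 + 3 \left(-3\right)\right) + 8\right)^{2} = \left(\left(3 - 9\right) + 8\right)^{2} = \left(-6 + 8\right)^{2} = 2^{2} = 4$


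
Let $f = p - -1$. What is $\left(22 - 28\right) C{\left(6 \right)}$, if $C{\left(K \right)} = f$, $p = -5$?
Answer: $24$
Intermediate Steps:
$f = -4$ ($f = -5 - -1 = -5 + 1 = -4$)
$C{\left(K \right)} = -4$
$\left(22 - 28\right) C{\left(6 \right)} = \left(22 - 28\right) \left(-4\right) = \left(-6\right) \left(-4\right) = 24$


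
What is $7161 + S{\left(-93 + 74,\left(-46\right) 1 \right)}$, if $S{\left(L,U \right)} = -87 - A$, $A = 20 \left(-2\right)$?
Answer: $7114$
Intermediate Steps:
$A = -40$
$S{\left(L,U \right)} = -47$ ($S{\left(L,U \right)} = -87 - -40 = -87 + 40 = -47$)
$7161 + S{\left(-93 + 74,\left(-46\right) 1 \right)} = 7161 - 47 = 7114$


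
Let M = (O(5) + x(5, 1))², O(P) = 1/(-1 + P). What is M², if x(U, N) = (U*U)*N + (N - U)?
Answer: 52200625/256 ≈ 2.0391e+5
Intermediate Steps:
x(U, N) = N - U + N*U² (x(U, N) = U²*N + (N - U) = N*U² + (N - U) = N - U + N*U²)
M = 7225/16 (M = (1/(-1 + 5) + (1 - 1*5 + 1*5²))² = (1/4 + (1 - 5 + 1*25))² = (¼ + (1 - 5 + 25))² = (¼ + 21)² = (85/4)² = 7225/16 ≈ 451.56)
M² = (7225/16)² = 52200625/256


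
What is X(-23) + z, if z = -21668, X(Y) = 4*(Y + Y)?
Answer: -21852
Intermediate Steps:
X(Y) = 8*Y (X(Y) = 4*(2*Y) = 8*Y)
X(-23) + z = 8*(-23) - 21668 = -184 - 21668 = -21852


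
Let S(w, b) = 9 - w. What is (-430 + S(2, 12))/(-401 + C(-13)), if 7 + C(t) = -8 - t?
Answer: 423/403 ≈ 1.0496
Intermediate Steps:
C(t) = -15 - t (C(t) = -7 + (-8 - t) = -15 - t)
(-430 + S(2, 12))/(-401 + C(-13)) = (-430 + (9 - 1*2))/(-401 + (-15 - 1*(-13))) = (-430 + (9 - 2))/(-401 + (-15 + 13)) = (-430 + 7)/(-401 - 2) = -423/(-403) = -423*(-1/403) = 423/403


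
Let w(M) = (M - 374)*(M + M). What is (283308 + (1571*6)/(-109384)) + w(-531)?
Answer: 68059704543/54692 ≈ 1.2444e+6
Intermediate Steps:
w(M) = 2*M*(-374 + M) (w(M) = (-374 + M)*(2*M) = 2*M*(-374 + M))
(283308 + (1571*6)/(-109384)) + w(-531) = (283308 + (1571*6)/(-109384)) + 2*(-531)*(-374 - 531) = (283308 + 9426*(-1/109384)) + 2*(-531)*(-905) = (283308 - 4713/54692) + 961110 = 15494676423/54692 + 961110 = 68059704543/54692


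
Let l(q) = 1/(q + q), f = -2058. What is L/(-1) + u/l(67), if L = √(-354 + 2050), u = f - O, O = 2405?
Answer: -598042 - 4*√106 ≈ -5.9808e+5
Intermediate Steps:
l(q) = 1/(2*q)
u = -4463 (u = -2058 - 1*2405 = -2058 - 2405 = -4463)
L = 4*√106 (L = √1696 = 4*√106 ≈ 41.182)
L/(-1) + u/l(67) = (4*√106)/(-1) - 4463/((½)/67) = (4*√106)*(-1) - 4463/((½)*(1/67)) = -4*√106 - 4463/1/134 = -4*√106 - 4463*134 = -4*√106 - 598042 = -598042 - 4*√106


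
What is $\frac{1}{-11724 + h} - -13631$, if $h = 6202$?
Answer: $\frac{75270381}{5522} \approx 13631.0$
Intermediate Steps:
$\frac{1}{-11724 + h} - -13631 = \frac{1}{-11724 + 6202} - -13631 = \frac{1}{-5522} + 13631 = - \frac{1}{5522} + 13631 = \frac{75270381}{5522}$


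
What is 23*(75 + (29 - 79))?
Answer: 575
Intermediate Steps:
23*(75 + (29 - 79)) = 23*(75 - 50) = 23*25 = 575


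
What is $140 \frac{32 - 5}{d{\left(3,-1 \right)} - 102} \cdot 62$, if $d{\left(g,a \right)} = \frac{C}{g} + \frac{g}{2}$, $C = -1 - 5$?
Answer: $- \frac{93744}{41} \approx -2286.4$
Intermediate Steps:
$C = -6$
$d{\left(g,a \right)} = \frac{g}{2} - \frac{6}{g}$ ($d{\left(g,a \right)} = - \frac{6}{g} + \frac{g}{2} = \frac{g}{2} - \frac{6}{g}$)
$140 \frac{32 - 5}{d{\left(3,-1 \right)} - 102} \cdot 62 = 140 \frac{32 - 5}{\left(\frac{1}{2} \cdot 3 - \frac{6}{3}\right) - 102} \cdot 62 = 140 \frac{27}{\left(\frac{3}{2} - 2\right) - 102} \cdot 62 = 140 \frac{27}{- \frac{1}{2} - 102} \cdot 62 = 140 \frac{27}{- \frac{205}{2}} \cdot 62 = 140 \cdot 27 \left(- \frac{2}{205}\right) 62 = 140 \left(- \frac{54}{205}\right) 62 = \left(- \frac{1512}{41}\right) 62 = - \frac{93744}{41}$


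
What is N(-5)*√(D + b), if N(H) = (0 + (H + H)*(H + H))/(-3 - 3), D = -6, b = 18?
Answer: -100*√3/3 ≈ -57.735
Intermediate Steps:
N(H) = -2*H²/3 (N(H) = (0 + (2*H)*(2*H))/(-6) = (0 + 4*H²)*(-⅙) = (4*H²)*(-⅙) = -2*H²/3)
N(-5)*√(D + b) = (-⅔*(-5)²)*√(-6 + 18) = (-⅔*25)*√12 = -100*√3/3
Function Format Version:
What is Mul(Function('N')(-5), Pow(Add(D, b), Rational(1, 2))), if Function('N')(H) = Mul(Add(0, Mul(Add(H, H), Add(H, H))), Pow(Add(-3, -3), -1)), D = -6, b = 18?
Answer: Mul(Rational(-100, 3), Pow(3, Rational(1, 2))) ≈ -57.735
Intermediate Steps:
Function('N')(H) = Mul(Rational(-2, 3), Pow(H, 2)) (Function('N')(H) = Mul(Add(0, Mul(Mul(2, H), Mul(2, H))), Pow(-6, -1)) = Mul(Add(0, Mul(4, Pow(H, 2))), Rational(-1, 6)) = Mul(Mul(4, Pow(H, 2)), Rational(-1, 6)) = Mul(Rational(-2, 3), Pow(H, 2)))
Mul(Function('N')(-5), Pow(Add(D, b), Rational(1, 2))) = Mul(Mul(Rational(-2, 3), Pow(-5, 2)), Pow(Add(-6, 18), Rational(1, 2))) = Mul(Mul(Rational(-2, 3), 25), Pow(12, Rational(1, 2))) = Mul(Rational(-50, 3), Mul(2, Pow(3, Rational(1, 2)))) = Mul(Rational(-100, 3), Pow(3, Rational(1, 2)))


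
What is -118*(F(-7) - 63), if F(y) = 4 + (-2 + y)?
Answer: 8024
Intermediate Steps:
F(y) = 2 + y
-118*(F(-7) - 63) = -118*((2 - 7) - 63) = -118*(-5 - 63) = -118*(-68) = 8024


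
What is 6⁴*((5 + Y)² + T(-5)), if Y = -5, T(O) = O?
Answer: -6480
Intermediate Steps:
6⁴*((5 + Y)² + T(-5)) = 6⁴*((5 - 5)² - 5) = 1296*(0² - 5) = 1296*(0 - 5) = 1296*(-5) = -6480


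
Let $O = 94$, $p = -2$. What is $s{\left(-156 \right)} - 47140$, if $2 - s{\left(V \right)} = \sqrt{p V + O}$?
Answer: $-47138 - \sqrt{406} \approx -47158.0$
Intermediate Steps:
$s{\left(V \right)} = 2 - \sqrt{94 - 2 V}$ ($s{\left(V \right)} = 2 - \sqrt{- 2 V + 94} = 2 - \sqrt{94 - 2 V}$)
$s{\left(-156 \right)} - 47140 = \left(2 - \sqrt{94 - -312}\right) - 47140 = \left(2 - \sqrt{94 + 312}\right) - 47140 = \left(2 - \sqrt{406}\right) - 47140 = -47138 - \sqrt{406}$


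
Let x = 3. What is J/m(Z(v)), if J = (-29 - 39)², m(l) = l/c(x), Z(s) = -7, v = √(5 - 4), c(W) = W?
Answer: -13872/7 ≈ -1981.7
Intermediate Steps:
v = 1 (v = √1 = 1)
m(l) = l/3
J = 4624 (J = (-68)² = 4624)
J/m(Z(v)) = 4624/(((⅓)*(-7))) = 4624/(-7/3) = 4624*(-3/7) = -13872/7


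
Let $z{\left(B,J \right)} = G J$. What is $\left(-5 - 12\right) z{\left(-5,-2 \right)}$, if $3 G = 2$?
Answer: $\frac{68}{3} \approx 22.667$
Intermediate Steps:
$G = \frac{2}{3}$ ($G = \frac{1}{3} \cdot 2 = \frac{2}{3} \approx 0.66667$)
$z{\left(B,J \right)} = \frac{2 J}{3}$
$\left(-5 - 12\right) z{\left(-5,-2 \right)} = \left(-5 - 12\right) \frac{2}{3} \left(-2\right) = \left(-17\right) \left(- \frac{4}{3}\right) = \frac{68}{3}$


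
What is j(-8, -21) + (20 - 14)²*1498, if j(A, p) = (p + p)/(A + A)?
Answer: 431445/8 ≈ 53931.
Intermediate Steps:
j(A, p) = p/A (j(A, p) = (2*p)/((2*A)) = (2*p)*(1/(2*A)) = p/A)
j(-8, -21) + (20 - 14)²*1498 = -21/(-8) + (20 - 14)²*1498 = -21*(-⅛) + 6²*1498 = 21/8 + 36*1498 = 21/8 + 53928 = 431445/8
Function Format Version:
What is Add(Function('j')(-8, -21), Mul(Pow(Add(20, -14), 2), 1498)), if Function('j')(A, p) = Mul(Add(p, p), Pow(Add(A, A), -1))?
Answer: Rational(431445, 8) ≈ 53931.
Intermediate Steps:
Function('j')(A, p) = Mul(p, Pow(A, -1)) (Function('j')(A, p) = Mul(Mul(2, p), Pow(Mul(2, A), -1)) = Mul(Mul(2, p), Mul(Rational(1, 2), Pow(A, -1))) = Mul(p, Pow(A, -1)))
Add(Function('j')(-8, -21), Mul(Pow(Add(20, -14), 2), 1498)) = Add(Mul(-21, Pow(-8, -1)), Mul(Pow(Add(20, -14), 2), 1498)) = Add(Mul(-21, Rational(-1, 8)), Mul(Pow(6, 2), 1498)) = Add(Rational(21, 8), Mul(36, 1498)) = Add(Rational(21, 8), 53928) = Rational(431445, 8)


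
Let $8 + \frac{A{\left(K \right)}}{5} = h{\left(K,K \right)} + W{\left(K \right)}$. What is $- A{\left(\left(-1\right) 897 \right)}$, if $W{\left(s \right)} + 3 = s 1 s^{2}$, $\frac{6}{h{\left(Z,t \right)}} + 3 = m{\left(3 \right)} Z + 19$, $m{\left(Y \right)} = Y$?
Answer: $\frac{1930639209706}{535} \approx 3.6087 \cdot 10^{9}$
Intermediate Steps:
$h{\left(Z,t \right)} = \frac{6}{16 + 3 Z}$ ($h{\left(Z,t \right)} = \frac{6}{-3 + \left(3 Z + 19\right)} = \frac{6}{-3 + \left(19 + 3 Z\right)} = \frac{6}{16 + 3 Z}$)
$W{\left(s \right)} = -3 + s^{3}$ ($W{\left(s \right)} = -3 + s 1 s^{2} = -3 + s s^{2} = -3 + s^{3}$)
$A{\left(K \right)} = -55 + 5 K^{3} + \frac{30}{16 + 3 K}$ ($A{\left(K \right)} = -40 + 5 \left(\frac{6}{16 + 3 K} + \left(-3 + K^{3}\right)\right) = -40 + 5 \left(-3 + K^{3} + \frac{6}{16 + 3 K}\right) = -40 + \left(-15 + 5 K^{3} + \frac{30}{16 + 3 K}\right) = -55 + 5 K^{3} + \frac{30}{16 + 3 K}$)
$- A{\left(\left(-1\right) 897 \right)} = - \frac{5 \left(6 + \left(-11 + \left(\left(-1\right) 897\right)^{3}\right) \left(16 + 3 \left(\left(-1\right) 897\right)\right)\right)}{16 + 3 \left(\left(-1\right) 897\right)} = - \frac{5 \left(6 + \left(-11 + \left(-897\right)^{3}\right) \left(16 + 3 \left(-897\right)\right)\right)}{16 + 3 \left(-897\right)} = - \frac{5 \left(6 + \left(-11 - 721734273\right) \left(16 - 2691\right)\right)}{16 - 2691} = - \frac{5 \left(6 - -1930639209700\right)}{-2675} = - \frac{5 \left(-1\right) \left(6 + 1930639209700\right)}{2675} = - \frac{5 \left(-1\right) 1930639209706}{2675} = \left(-1\right) \left(- \frac{1930639209706}{535}\right) = \frac{1930639209706}{535}$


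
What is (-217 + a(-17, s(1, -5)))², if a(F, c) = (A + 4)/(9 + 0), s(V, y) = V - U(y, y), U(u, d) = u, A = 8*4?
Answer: 45369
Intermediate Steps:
A = 32
s(V, y) = V - y
a(F, c) = 4 (a(F, c) = (32 + 4)/(9 + 0) = 36/9 = 36*(⅑) = 4)
(-217 + a(-17, s(1, -5)))² = (-217 + 4)² = (-213)² = 45369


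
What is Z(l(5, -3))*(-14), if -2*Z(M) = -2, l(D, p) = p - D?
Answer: -14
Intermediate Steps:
Z(M) = 1 (Z(M) = -½*(-2) = 1)
Z(l(5, -3))*(-14) = 1*(-14) = -14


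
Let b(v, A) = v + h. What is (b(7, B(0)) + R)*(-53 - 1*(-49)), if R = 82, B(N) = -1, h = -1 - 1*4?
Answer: -336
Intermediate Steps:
h = -5 (h = -1 - 4 = -5)
b(v, A) = -5 + v (b(v, A) = v - 5 = -5 + v)
(b(7, B(0)) + R)*(-53 - 1*(-49)) = ((-5 + 7) + 82)*(-53 - 1*(-49)) = (2 + 82)*(-53 + 49) = 84*(-4) = -336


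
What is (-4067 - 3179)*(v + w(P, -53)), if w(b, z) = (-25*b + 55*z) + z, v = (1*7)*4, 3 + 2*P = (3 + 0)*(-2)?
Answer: 20488065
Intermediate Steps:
P = -9/2 (P = -3/2 + ((3 + 0)*(-2))/2 = -3/2 + (3*(-2))/2 = -3/2 + (1/2)*(-6) = -3/2 - 3 = -9/2 ≈ -4.5000)
v = 28 (v = 7*4 = 28)
w(b, z) = -25*b + 56*z
(-4067 - 3179)*(v + w(P, -53)) = (-4067 - 3179)*(28 + (-25*(-9/2) + 56*(-53))) = -7246*(28 + (225/2 - 2968)) = -7246*(28 - 5711/2) = -7246*(-5655/2) = 20488065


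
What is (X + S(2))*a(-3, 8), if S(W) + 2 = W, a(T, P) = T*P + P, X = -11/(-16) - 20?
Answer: 309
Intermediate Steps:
X = -309/16 (X = -11*(-1/16) - 20 = 11/16 - 20 = -309/16 ≈ -19.313)
a(T, P) = P + P*T (a(T, P) = P*T + P = P + P*T)
S(W) = -2 + W
(X + S(2))*a(-3, 8) = (-309/16 + (-2 + 2))*(8*(1 - 3)) = (-309/16 + 0)*(8*(-2)) = -309/16*(-16) = 309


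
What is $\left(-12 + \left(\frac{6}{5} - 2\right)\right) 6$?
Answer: $- \frac{384}{5} \approx -76.8$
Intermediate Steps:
$\left(-12 + \left(\frac{6}{5} - 2\right)\right) 6 = \left(-12 - \frac{4}{5}\right) 6 = \left(- \frac{64}{5}\right) 6 = - \frac{384}{5}$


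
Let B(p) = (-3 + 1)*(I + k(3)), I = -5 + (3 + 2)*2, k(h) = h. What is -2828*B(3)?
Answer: 45248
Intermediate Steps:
I = 5 (I = -5 + 5*2 = -5 + 10 = 5)
B(p) = -16 (B(p) = (-3 + 1)*(5 + 3) = -2*8 = -16)
-2828*B(3) = -2828*(-16) = 45248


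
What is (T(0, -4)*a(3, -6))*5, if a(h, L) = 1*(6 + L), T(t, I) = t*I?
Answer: 0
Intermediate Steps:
T(t, I) = I*t
a(h, L) = 6 + L
(T(0, -4)*a(3, -6))*5 = ((-4*0)*(6 - 6))*5 = (0*0)*5 = 0*5 = 0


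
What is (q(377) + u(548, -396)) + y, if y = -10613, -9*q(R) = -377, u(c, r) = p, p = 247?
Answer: -92917/9 ≈ -10324.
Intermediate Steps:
u(c, r) = 247
q(R) = 377/9 (q(R) = -⅑*(-377) = 377/9)
(q(377) + u(548, -396)) + y = (377/9 + 247) - 10613 = 2600/9 - 10613 = -92917/9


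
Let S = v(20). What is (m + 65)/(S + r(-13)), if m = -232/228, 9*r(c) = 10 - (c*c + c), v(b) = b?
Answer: 10941/646 ≈ 16.937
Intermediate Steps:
S = 20
r(c) = 10/9 - c/9 - c**2/9 (r(c) = (10 - (c*c + c))/9 = (10 - (c**2 + c))/9 = (10 - (c + c**2))/9 = (10 + (-c - c**2))/9 = (10 - c - c**2)/9 = 10/9 - c/9 - c**2/9)
m = -58/57 (m = -232*1/228 = -58/57 ≈ -1.0175)
(m + 65)/(S + r(-13)) = (-58/57 + 65)/(20 + (10/9 - 1/9*(-13) - 1/9*(-13)**2)) = 3647/(57*(20 + (10/9 + 13/9 - 1/9*169))) = 3647/(57*(20 + (10/9 + 13/9 - 169/9))) = 3647/(57*(20 - 146/9)) = 3647/(57*(34/9)) = (3647/57)*(9/34) = 10941/646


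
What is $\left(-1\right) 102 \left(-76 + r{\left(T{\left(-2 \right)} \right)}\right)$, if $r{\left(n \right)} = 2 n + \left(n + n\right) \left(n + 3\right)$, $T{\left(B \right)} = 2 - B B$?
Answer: $8568$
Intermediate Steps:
$T{\left(B \right)} = 2 - B^{2}$
$r{\left(n \right)} = 2 n + 2 n \left(3 + n\right)$
$\left(-1\right) 102 \left(-76 + r{\left(T{\left(-2 \right)} \right)}\right) = \left(-1\right) 102 \left(-76 + 2 \left(2 - \left(-2\right)^{2}\right) \left(4 + \left(2 - \left(-2\right)^{2}\right)\right)\right) = - 102 \left(-76 + 2 \left(2 - 4\right) \left(4 + \left(2 - 4\right)\right)\right) = - 102 \left(-76 + 2 \left(-2\right) \left(4 - 2\right)\right) = - 102 \left(-76 + 2 \left(-2\right) 2\right) = - 102 \left(-76 - 8\right) = \left(-102\right) \left(-84\right) = 8568$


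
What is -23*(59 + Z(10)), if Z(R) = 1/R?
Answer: -13593/10 ≈ -1359.3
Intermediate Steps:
-23*(59 + Z(10)) = -23*(59 + 1/10) = -23*(59 + ⅒) = -23*591/10 = -13593/10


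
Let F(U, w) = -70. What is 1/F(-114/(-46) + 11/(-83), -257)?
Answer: -1/70 ≈ -0.014286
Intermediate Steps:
1/F(-114/(-46) + 11/(-83), -257) = 1/(-70) = -1/70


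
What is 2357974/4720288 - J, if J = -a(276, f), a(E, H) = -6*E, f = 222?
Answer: -3907219477/2360144 ≈ -1655.5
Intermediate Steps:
J = 1656 (J = -(-6)*276 = -1*(-1656) = 1656)
2357974/4720288 - J = 2357974/4720288 - 1*1656 = 2357974*(1/4720288) - 1656 = 1178987/2360144 - 1656 = -3907219477/2360144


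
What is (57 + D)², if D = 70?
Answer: 16129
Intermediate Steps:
(57 + D)² = (57 + 70)² = 127² = 16129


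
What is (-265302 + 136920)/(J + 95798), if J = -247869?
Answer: 128382/152071 ≈ 0.84422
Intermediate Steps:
(-265302 + 136920)/(J + 95798) = (-265302 + 136920)/(-247869 + 95798) = -128382/(-152071) = -128382*(-1/152071) = 128382/152071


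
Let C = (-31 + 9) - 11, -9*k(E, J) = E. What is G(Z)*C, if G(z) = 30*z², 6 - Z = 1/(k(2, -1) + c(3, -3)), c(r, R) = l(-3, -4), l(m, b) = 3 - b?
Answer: -126174510/3721 ≈ -33909.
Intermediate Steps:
k(E, J) = -E/9
c(r, R) = 7 (c(r, R) = 3 - 1*(-4) = 3 + 4 = 7)
Z = 357/61 (Z = 6 - 1/(-⅑*2 + 7) = 6 - 1/(-2/9 + 7) = 6 - 1/61/9 = 6 - 1*9/61 = 6 - 9/61 = 357/61 ≈ 5.8525)
C = -33 (C = -22 - 11 = -33)
G(Z)*C = (30*(357/61)²)*(-33) = (30*(127449/3721))*(-33) = (3823470/3721)*(-33) = -126174510/3721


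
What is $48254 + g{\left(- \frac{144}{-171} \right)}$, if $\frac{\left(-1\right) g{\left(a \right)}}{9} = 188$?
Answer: $46562$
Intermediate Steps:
$g{\left(a \right)} = -1692$ ($g{\left(a \right)} = \left(-9\right) 188 = -1692$)
$48254 + g{\left(- \frac{144}{-171} \right)} = 48254 - 1692 = 46562$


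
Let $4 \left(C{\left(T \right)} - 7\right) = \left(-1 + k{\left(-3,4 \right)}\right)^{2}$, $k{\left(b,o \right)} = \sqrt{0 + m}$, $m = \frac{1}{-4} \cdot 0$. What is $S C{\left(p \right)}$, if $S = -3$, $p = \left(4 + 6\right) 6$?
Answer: $- \frac{87}{4} \approx -21.75$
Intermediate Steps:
$p = 60$ ($p = 10 \cdot 6 = 60$)
$m = 0$ ($m = \left(- \frac{1}{4}\right) 0 = 0$)
$k{\left(b,o \right)} = 0$ ($k{\left(b,o \right)} = \sqrt{0 + 0} = \sqrt{0} = 0$)
$C{\left(T \right)} = \frac{29}{4}$ ($C{\left(T \right)} = 7 + \frac{\left(-1 + 0\right)^{2}}{4} = 7 + \frac{\left(-1\right)^{2}}{4} = 7 + \frac{1}{4} \cdot 1 = 7 + \frac{1}{4} = \frac{29}{4}$)
$S C{\left(p \right)} = \left(-3\right) \frac{29}{4} = - \frac{87}{4}$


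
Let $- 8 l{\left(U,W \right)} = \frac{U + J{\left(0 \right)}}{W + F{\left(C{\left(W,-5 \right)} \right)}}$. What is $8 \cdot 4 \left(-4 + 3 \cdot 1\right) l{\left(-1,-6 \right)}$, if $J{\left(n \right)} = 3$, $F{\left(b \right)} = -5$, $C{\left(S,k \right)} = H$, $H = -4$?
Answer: $- \frac{8}{11} \approx -0.72727$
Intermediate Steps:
$C{\left(S,k \right)} = -4$
$l{\left(U,W \right)} = - \frac{3 + U}{8 \left(-5 + W\right)}$ ($l{\left(U,W \right)} = - \frac{\left(U + 3\right) \frac{1}{W - 5}}{8} = - \frac{\left(3 + U\right) \frac{1}{-5 + W}}{8} = - \frac{\frac{1}{-5 + W} \left(3 + U\right)}{8} = - \frac{3 + U}{8 \left(-5 + W\right)}$)
$8 \cdot 4 \left(-4 + 3 \cdot 1\right) l{\left(-1,-6 \right)} = 8 \cdot 4 \left(-4 + 3 \cdot 1\right) \frac{-3 - -1}{8 \left(-5 - 6\right)} = 32 \left(-4 + 3\right) \frac{-3 + 1}{8 \left(-11\right)} = 32 \left(-1\right) \frac{1}{8} \left(- \frac{1}{11}\right) \left(-2\right) = \left(-32\right) \frac{1}{44} = - \frac{8}{11}$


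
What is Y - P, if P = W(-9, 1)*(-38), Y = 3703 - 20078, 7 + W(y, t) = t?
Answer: -16603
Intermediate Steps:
W(y, t) = -7 + t
Y = -16375
P = 228 (P = (-7 + 1)*(-38) = -6*(-38) = 228)
Y - P = -16375 - 1*228 = -16375 - 228 = -16603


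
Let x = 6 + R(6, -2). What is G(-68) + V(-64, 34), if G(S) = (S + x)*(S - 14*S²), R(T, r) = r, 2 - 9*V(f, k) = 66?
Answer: 37327040/9 ≈ 4.1474e+6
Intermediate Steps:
V(f, k) = -64/9 (V(f, k) = 2/9 - ⅑*66 = 2/9 - 22/3 = -64/9)
x = 4 (x = 6 - 2 = 4)
G(S) = (4 + S)*(S - 14*S²) (G(S) = (S + 4)*(S - 14*S²) = (4 + S)*(S - 14*S²))
G(-68) + V(-64, 34) = -68*(4 - 55*(-68) - 14*(-68)²) - 64/9 = -68*(4 + 3740 - 14*4624) - 64/9 = -68*(4 + 3740 - 64736) - 64/9 = -68*(-60992) - 64/9 = 4147456 - 64/9 = 37327040/9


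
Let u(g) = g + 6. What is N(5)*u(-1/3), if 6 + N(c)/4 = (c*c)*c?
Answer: 8092/3 ≈ 2697.3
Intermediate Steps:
N(c) = -24 + 4*c**3 (N(c) = -24 + 4*((c*c)*c) = -24 + 4*(c**2*c) = -24 + 4*c**3)
u(g) = 6 + g
N(5)*u(-1/3) = (-24 + 4*5**3)*(6 - 1/3) = (-24 + 4*125)*(6 - 1*1/3) = (-24 + 500)*(6 - 1/3) = 476*(17/3) = 8092/3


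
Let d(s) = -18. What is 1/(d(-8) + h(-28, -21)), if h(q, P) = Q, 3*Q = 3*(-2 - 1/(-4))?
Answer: -4/79 ≈ -0.050633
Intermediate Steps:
Q = -7/4 (Q = (3*(-2 - 1/(-4)))/3 = (3*(-2 - 1*(-¼)))/3 = (3*(-2 + ¼))/3 = (3*(-7/4))/3 = (⅓)*(-21/4) = -7/4 ≈ -1.7500)
h(q, P) = -7/4
1/(d(-8) + h(-28, -21)) = 1/(-18 - 7/4) = 1/(-79/4) = -4/79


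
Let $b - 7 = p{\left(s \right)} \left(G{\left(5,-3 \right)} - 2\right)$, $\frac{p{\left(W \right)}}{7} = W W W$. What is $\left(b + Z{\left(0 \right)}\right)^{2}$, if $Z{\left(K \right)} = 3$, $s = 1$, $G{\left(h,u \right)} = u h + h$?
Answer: $5476$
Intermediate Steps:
$G{\left(h,u \right)} = h + h u$ ($G{\left(h,u \right)} = h u + h = h + h u$)
$p{\left(W \right)} = 7 W^{3}$ ($p{\left(W \right)} = 7 W W W = 7 W^{2} W = 7 W^{3}$)
$b = -77$ ($b = 7 + 7 \cdot 1^{3} \left(5 \left(1 - 3\right) - 2\right) = 7 + 7 \cdot 1 \left(5 \left(-2\right) - 2\right) = 7 + 7 \left(-10 - 2\right) = 7 + 7 \left(-12\right) = 7 - 84 = -77$)
$\left(b + Z{\left(0 \right)}\right)^{2} = \left(-77 + 3\right)^{2} = \left(-74\right)^{2} = 5476$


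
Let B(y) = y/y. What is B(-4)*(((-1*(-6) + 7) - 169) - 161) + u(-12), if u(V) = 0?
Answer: -317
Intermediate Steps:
B(y) = 1
B(-4)*(((-1*(-6) + 7) - 169) - 161) + u(-12) = 1*(((-1*(-6) + 7) - 169) - 161) + 0 = 1*(((6 + 7) - 169) - 161) + 0 = 1*((13 - 169) - 161) + 0 = 1*(-156 - 161) + 0 = 1*(-317) + 0 = -317 + 0 = -317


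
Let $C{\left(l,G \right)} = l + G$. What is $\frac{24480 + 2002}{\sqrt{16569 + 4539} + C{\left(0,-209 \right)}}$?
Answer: $- \frac{5534738}{22573} - \frac{52964 \sqrt{5277}}{22573} \approx -415.64$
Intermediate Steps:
$C{\left(l,G \right)} = G + l$
$\frac{24480 + 2002}{\sqrt{16569 + 4539} + C{\left(0,-209 \right)}} = \frac{24480 + 2002}{\sqrt{16569 + 4539} + \left(-209 + 0\right)} = \frac{26482}{\sqrt{21108} - 209} = \frac{26482}{2 \sqrt{5277} - 209} = \frac{26482}{-209 + 2 \sqrt{5277}}$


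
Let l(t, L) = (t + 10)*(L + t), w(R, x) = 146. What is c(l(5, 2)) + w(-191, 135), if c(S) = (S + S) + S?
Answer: 461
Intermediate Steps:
l(t, L) = (10 + t)*(L + t)
c(S) = 3*S (c(S) = 2*S + S = 3*S)
c(l(5, 2)) + w(-191, 135) = 3*(5**2 + 10*2 + 10*5 + 2*5) + 146 = 3*(25 + 20 + 50 + 10) + 146 = 3*105 + 146 = 315 + 146 = 461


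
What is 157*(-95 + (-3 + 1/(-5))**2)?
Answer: -332683/25 ≈ -13307.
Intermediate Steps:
157*(-95 + (-3 + 1/(-5))**2) = 157*(-95 + (-3 - 1/5)**2) = 157*(-95 + (-16/5)**2) = 157*(-95 + 256/25) = 157*(-2119/25) = -332683/25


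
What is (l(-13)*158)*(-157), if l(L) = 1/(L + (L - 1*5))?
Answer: 24806/31 ≈ 800.19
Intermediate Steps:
l(L) = 1/(-5 + 2*L) (l(L) = 1/(L + (L - 5)) = 1/(L + (-5 + L)) = 1/(-5 + 2*L))
(l(-13)*158)*(-157) = (158/(-5 + 2*(-13)))*(-157) = (158/(-5 - 26))*(-157) = (158/(-31))*(-157) = -1/31*158*(-157) = -158/31*(-157) = 24806/31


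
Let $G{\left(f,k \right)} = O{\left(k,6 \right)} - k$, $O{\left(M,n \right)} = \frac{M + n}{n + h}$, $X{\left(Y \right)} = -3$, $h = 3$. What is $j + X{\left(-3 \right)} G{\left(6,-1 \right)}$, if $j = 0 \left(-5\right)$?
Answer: $- \frac{14}{3} \approx -4.6667$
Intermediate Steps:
$O{\left(M,n \right)} = \frac{M + n}{3 + n}$ ($O{\left(M,n \right)} = \frac{M + n}{n + 3} = \frac{M + n}{3 + n}$)
$G{\left(f,k \right)} = \frac{2}{3} - \frac{8 k}{9}$ ($G{\left(f,k \right)} = \frac{k + 6}{3 + 6} - k = \frac{6 + k}{9} - k = \left(\frac{2}{3} + \frac{k}{9}\right) - k = \frac{2}{3} - \frac{8 k}{9}$)
$j = 0$
$j + X{\left(-3 \right)} G{\left(6,-1 \right)} = 0 - 3 \left(\frac{2}{3} - - \frac{8}{9}\right) = 0 - 3 \left(\frac{2}{3} + \frac{8}{9}\right) = 0 - \frac{14}{3} = - \frac{14}{3}$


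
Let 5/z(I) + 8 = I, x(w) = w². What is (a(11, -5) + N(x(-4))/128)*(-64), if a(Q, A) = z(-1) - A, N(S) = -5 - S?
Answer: -4931/18 ≈ -273.94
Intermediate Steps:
z(I) = 5/(-8 + I)
a(Q, A) = -5/9 - A (a(Q, A) = 5/(-8 - 1) - A = 5/(-9) - A = 5*(-⅑) - A = -5/9 - A)
(a(11, -5) + N(x(-4))/128)*(-64) = ((-5/9 - 1*(-5)) + (-5 - 1*(-4)²)/128)*(-64) = ((-5/9 + 5) + (-5 - 1*16)*(1/128))*(-64) = (40/9 + (-5 - 16)*(1/128))*(-64) = (40/9 - 21*1/128)*(-64) = (40/9 - 21/128)*(-64) = (4931/1152)*(-64) = -4931/18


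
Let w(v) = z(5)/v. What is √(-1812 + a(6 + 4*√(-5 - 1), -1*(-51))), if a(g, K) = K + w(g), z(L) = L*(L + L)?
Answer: √2*√((-2629 - 1761*I*√6)/(3 + 2*I*√6)) ≈ 0.044249 - 41.937*I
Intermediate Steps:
z(L) = 2*L² (z(L) = L*(2*L) = 2*L²)
w(v) = 50/v (w(v) = (2*5²)/v = (2*25)/v = 50/v)
a(g, K) = K + 50/g
√(-1812 + a(6 + 4*√(-5 - 1), -1*(-51))) = √(-1812 + (-1*(-51) + 50/(6 + 4*√(-5 - 1)))) = √(-1812 + (51 + 50/(6 + 4*√(-6)))) = √(-1812 + (51 + 50/(6 + 4*(I*√6)))) = √(-1812 + (51 + 50/(6 + 4*I*√6))) = √(-1761 + 50/(6 + 4*I*√6))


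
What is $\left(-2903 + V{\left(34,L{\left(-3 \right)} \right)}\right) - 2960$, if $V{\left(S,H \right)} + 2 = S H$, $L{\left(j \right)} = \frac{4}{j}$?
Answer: $- \frac{17731}{3} \approx -5910.3$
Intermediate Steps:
$V{\left(S,H \right)} = -2 + H S$ ($V{\left(S,H \right)} = -2 + S H = -2 + H S$)
$\left(-2903 + V{\left(34,L{\left(-3 \right)} \right)}\right) - 2960 = \left(-2903 + \left(-2 + \frac{4}{-3} \cdot 34\right)\right) - 2960 = \left(-2903 + \left(-2 + 4 \left(- \frac{1}{3}\right) 34\right)\right) - 2960 = \left(-2903 - \frac{142}{3}\right) - 2960 = - \frac{8851}{3} - 2960 = - \frac{17731}{3}$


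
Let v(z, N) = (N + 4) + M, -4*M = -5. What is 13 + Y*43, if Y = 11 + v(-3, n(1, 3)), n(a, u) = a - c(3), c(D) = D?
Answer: 2503/4 ≈ 625.75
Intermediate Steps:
M = 5/4 (M = -1/4*(-5) = 5/4 ≈ 1.2500)
n(a, u) = -3 + a (n(a, u) = a - 1*3 = a - 3 = -3 + a)
v(z, N) = 21/4 + N (v(z, N) = (N + 4) + 5/4 = (4 + N) + 5/4 = 21/4 + N)
Y = 57/4 (Y = 11 + (21/4 + (-3 + 1)) = 11 + (21/4 - 2) = 11 + 13/4 = 57/4 ≈ 14.250)
13 + Y*43 = 13 + (57/4)*43 = 13 + 2451/4 = 2503/4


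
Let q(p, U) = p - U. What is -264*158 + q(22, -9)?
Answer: -41681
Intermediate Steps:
-264*158 + q(22, -9) = -264*158 + (22 - 1*(-9)) = -41712 + (22 + 9) = -41712 + 31 = -41681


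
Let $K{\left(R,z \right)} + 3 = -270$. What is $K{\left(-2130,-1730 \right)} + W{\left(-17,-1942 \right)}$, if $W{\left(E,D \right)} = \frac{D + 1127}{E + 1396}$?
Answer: $- \frac{377282}{1379} \approx -273.59$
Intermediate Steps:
$K{\left(R,z \right)} = -273$ ($K{\left(R,z \right)} = -3 - 270 = -273$)
$W{\left(E,D \right)} = \frac{1127 + D}{1396 + E}$
$K{\left(-2130,-1730 \right)} + W{\left(-17,-1942 \right)} = -273 + \frac{1127 - 1942}{1396 - 17} = -273 + \frac{1}{1379} \left(-815\right) = -273 - \frac{815}{1379} = - \frac{377282}{1379}$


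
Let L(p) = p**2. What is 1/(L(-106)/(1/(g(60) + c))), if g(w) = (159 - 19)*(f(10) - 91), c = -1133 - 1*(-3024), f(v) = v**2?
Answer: 1/35404636 ≈ 2.8245e-8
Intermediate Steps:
c = 1891 (c = -1133 + 3024 = 1891)
g(w) = 1260 (g(w) = (159 - 19)*(10**2 - 91) = 140*(100 - 91) = 140*9 = 1260)
1/(L(-106)/(1/(g(60) + c))) = 1/((-106)**2/(1/(1260 + 1891))) = 1/(11236/(1/3151)) = 1/(11236*3151) = 1/35404636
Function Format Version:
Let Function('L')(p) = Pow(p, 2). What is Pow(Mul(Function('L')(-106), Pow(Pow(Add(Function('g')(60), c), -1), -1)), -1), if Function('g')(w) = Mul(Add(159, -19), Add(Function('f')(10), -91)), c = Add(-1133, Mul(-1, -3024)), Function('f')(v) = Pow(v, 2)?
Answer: Rational(1, 35404636) ≈ 2.8245e-8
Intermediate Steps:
c = 1891 (c = Add(-1133, 3024) = 1891)
Function('g')(w) = 1260 (Function('g')(w) = Mul(Add(159, -19), Add(Pow(10, 2), -91)) = Mul(140, Add(100, -91)) = Mul(140, 9) = 1260)
Pow(Mul(Function('L')(-106), Pow(Pow(Add(Function('g')(60), c), -1), -1)), -1) = Pow(Mul(Pow(-106, 2), Pow(Pow(Add(1260, 1891), -1), -1)), -1) = Pow(Mul(11236, Pow(Pow(3151, -1), -1)), -1) = Pow(Mul(11236, Pow(Rational(1, 3151), -1)), -1) = Pow(Mul(11236, 3151), -1) = Pow(35404636, -1) = Rational(1, 35404636)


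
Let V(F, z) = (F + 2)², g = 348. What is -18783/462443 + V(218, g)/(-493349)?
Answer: -31648815467/228145791607 ≈ -0.13872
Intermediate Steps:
V(F, z) = (2 + F)²
-18783/462443 + V(218, g)/(-493349) = -18783/462443 + (2 + 218)²/(-493349) = -18783*1/462443 + 220²*(-1/493349) = -18783/462443 + 48400*(-1/493349) = -18783/462443 - 48400/493349 = -31648815467/228145791607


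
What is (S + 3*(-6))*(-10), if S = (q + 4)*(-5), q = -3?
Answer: 230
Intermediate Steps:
S = -5 (S = (-3 + 4)*(-5) = 1*(-5) = -5)
(S + 3*(-6))*(-10) = (-5 + 3*(-6))*(-10) = (-5 - 18)*(-10) = -23*(-10) = 230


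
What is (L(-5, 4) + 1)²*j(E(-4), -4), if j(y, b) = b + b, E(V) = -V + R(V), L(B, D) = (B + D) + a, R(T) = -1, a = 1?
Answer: -8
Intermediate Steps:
L(B, D) = 1 + B + D (L(B, D) = (B + D) + 1 = 1 + B + D)
E(V) = -1 - V (E(V) = -V - 1 = -1 - V)
j(y, b) = 2*b
(L(-5, 4) + 1)²*j(E(-4), -4) = ((1 - 5 + 4) + 1)²*(2*(-4)) = (0 + 1)²*(-8) = 1²*(-8) = 1*(-8) = -8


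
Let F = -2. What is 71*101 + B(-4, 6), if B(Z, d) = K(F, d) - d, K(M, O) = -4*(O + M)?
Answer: 7149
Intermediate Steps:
K(M, O) = -4*M - 4*O (K(M, O) = -4*(M + O) = -4*M - 4*O)
B(Z, d) = 8 - 5*d (B(Z, d) = (-4*(-2) - 4*d) - d = (8 - 4*d) - d = 8 - 5*d)
71*101 + B(-4, 6) = 71*101 + (8 - 5*6) = 7171 + (8 - 30) = 7171 - 22 = 7149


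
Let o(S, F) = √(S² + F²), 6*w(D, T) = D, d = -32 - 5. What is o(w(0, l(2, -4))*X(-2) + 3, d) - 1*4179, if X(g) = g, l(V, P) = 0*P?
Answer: -4179 + √1378 ≈ -4141.9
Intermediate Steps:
d = -37
l(V, P) = 0
w(D, T) = D/6
o(S, F) = √(F² + S²)
o(w(0, l(2, -4))*X(-2) + 3, d) - 1*4179 = √((-37)² + (((⅙)*0)*(-2) + 3)²) - 1*4179 = √(1369 + (0*(-2) + 3)²) - 4179 = √(1369 + (0 + 3)²) - 4179 = √(1369 + 3²) - 4179 = √(1369 + 9) - 4179 = √1378 - 4179 = -4179 + √1378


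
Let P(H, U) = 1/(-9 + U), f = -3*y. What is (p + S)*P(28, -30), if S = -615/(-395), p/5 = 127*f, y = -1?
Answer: -3862/79 ≈ -48.886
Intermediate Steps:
f = 3 (f = -3*(-1) = 3)
p = 1905 (p = 5*(127*3) = 5*381 = 1905)
S = 123/79 (S = -615*(-1/395) = 123/79 ≈ 1.5570)
(p + S)*P(28, -30) = (1905 + 123/79)/(-9 - 30) = (150618/79)/(-39) = (150618/79)*(-1/39) = -3862/79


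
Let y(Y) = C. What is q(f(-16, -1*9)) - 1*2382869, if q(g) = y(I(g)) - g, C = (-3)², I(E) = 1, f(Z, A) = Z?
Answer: -2382844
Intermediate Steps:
C = 9
y(Y) = 9
q(g) = 9 - g
q(f(-16, -1*9)) - 1*2382869 = (9 - 1*(-16)) - 1*2382869 = (9 + 16) - 2382869 = 25 - 2382869 = -2382844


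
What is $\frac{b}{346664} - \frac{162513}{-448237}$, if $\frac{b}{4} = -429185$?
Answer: $- \frac{178292245187}{38846907842} \approx -4.5896$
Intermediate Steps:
$b = -1716740$ ($b = 4 \left(-429185\right) = -1716740$)
$\frac{b}{346664} - \frac{162513}{-448237} = - \frac{1716740}{346664} - \frac{162513}{-448237} = \left(-1716740\right) \frac{1}{346664} - - \frac{162513}{448237} = - \frac{429185}{86666} + \frac{162513}{448237} = - \frac{178292245187}{38846907842}$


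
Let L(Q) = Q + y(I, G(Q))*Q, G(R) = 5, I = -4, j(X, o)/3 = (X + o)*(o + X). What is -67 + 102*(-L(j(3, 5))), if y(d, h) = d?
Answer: 58685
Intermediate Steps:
j(X, o) = 3*(X + o)² (j(X, o) = 3*((X + o)*(o + X)) = 3*((X + o)*(X + o)) = 3*(X + o)²)
L(Q) = -3*Q (L(Q) = Q - 4*Q = -3*Q)
-67 + 102*(-L(j(3, 5))) = -67 + 102*(-(-3)*3*(3 + 5)²) = -67 + 102*(-(-3)*3*8²) = -67 + 102*(-(-3)*3*64) = -67 + 102*(-(-3)*192) = -67 + 102*(-1*(-576)) = -67 + 102*576 = -67 + 58752 = 58685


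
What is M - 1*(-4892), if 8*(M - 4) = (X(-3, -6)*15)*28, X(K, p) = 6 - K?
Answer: 10737/2 ≈ 5368.5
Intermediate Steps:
M = 953/2 (M = 4 + (((6 - 1*(-3))*15)*28)/8 = 4 + (((6 + 3)*15)*28)/8 = 4 + ((9*15)*28)/8 = 4 + (135*28)/8 = 4 + (1/8)*3780 = 4 + 945/2 = 953/2 ≈ 476.50)
M - 1*(-4892) = 953/2 - 1*(-4892) = 953/2 + 4892 = 10737/2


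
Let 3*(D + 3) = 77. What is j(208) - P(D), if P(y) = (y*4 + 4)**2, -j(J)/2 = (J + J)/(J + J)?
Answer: -80674/9 ≈ -8963.8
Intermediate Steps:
j(J) = -2 (j(J) = -2*(J + J)/(J + J) = -2*2*J/(2*J) = -2*2*J*1/(2*J) = -2*1 = -2)
D = 68/3 (D = -3 + (1/3)*77 = -3 + 77/3 = 68/3 ≈ 22.667)
P(y) = (4 + 4*y)**2 (P(y) = (4*y + 4)**2 = (4 + 4*y)**2)
j(208) - P(D) = -2 - 16*(1 + 68/3)**2 = -2 - 16*(71/3)**2 = -2 - 16*5041/9 = -2 - 1*80656/9 = -2 - 80656/9 = -80674/9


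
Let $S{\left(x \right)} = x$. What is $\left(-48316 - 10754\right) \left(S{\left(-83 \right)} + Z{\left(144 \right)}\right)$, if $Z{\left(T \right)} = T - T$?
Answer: $4902810$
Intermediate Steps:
$Z{\left(T \right)} = 0$
$\left(-48316 - 10754\right) \left(S{\left(-83 \right)} + Z{\left(144 \right)}\right) = \left(-48316 - 10754\right) \left(-83 + 0\right) = \left(-59070\right) \left(-83\right) = 4902810$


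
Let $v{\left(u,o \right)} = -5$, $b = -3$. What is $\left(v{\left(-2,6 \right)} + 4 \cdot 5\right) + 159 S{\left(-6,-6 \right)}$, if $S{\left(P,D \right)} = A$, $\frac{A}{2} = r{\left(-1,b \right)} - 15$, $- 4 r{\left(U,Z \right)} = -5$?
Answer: $- \frac{8715}{2} \approx -4357.5$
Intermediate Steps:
$r{\left(U,Z \right)} = \frac{5}{4}$ ($r{\left(U,Z \right)} = \left(- \frac{1}{4}\right) \left(-5\right) = \frac{5}{4}$)
$A = - \frac{55}{2}$ ($A = 2 \left(\frac{5}{4} - 15\right) = 2 \left(- \frac{55}{4}\right) = - \frac{55}{2} \approx -27.5$)
$S{\left(P,D \right)} = - \frac{55}{2}$
$\left(v{\left(-2,6 \right)} + 4 \cdot 5\right) + 159 S{\left(-6,-6 \right)} = \left(-5 + 4 \cdot 5\right) + 159 \left(- \frac{55}{2}\right) = \left(-5 + 20\right) - \frac{8745}{2} = 15 - \frac{8745}{2} = - \frac{8715}{2}$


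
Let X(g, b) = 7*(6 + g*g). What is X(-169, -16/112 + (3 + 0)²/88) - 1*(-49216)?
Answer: 249185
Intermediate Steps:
X(g, b) = 42 + 7*g² (X(g, b) = 7*(6 + g²) = 42 + 7*g²)
X(-169, -16/112 + (3 + 0)²/88) - 1*(-49216) = (42 + 7*(-169)²) - 1*(-49216) = (42 + 7*28561) + 49216 = (42 + 199927) + 49216 = 199969 + 49216 = 249185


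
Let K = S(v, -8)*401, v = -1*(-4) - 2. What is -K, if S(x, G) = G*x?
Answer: 6416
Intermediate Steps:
v = 2 (v = 4 - 2 = 2)
K = -6416 (K = -8*2*401 = -16*401 = -6416)
-K = -1*(-6416) = 6416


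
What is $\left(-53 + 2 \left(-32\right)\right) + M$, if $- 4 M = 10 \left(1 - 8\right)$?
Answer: $- \frac{199}{2} \approx -99.5$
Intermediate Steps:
$M = \frac{35}{2}$ ($M = - \frac{10 \left(1 - 8\right)}{4} = - \frac{10 \left(-7\right)}{4} = \left(- \frac{1}{4}\right) \left(-70\right) = \frac{35}{2} \approx 17.5$)
$\left(-53 + 2 \left(-32\right)\right) + M = \left(-53 + 2 \left(-32\right)\right) + \frac{35}{2} = \left(-53 - 64\right) + \frac{35}{2} = -117 + \frac{35}{2} = - \frac{199}{2}$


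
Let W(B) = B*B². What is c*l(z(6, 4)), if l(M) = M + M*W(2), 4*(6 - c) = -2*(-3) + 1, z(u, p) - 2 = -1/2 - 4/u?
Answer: 255/8 ≈ 31.875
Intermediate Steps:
z(u, p) = 3/2 - 4/u (z(u, p) = 2 + (-1/2 - 4/u) = 2 + (-1*½ - 4/u) = 2 + (-½ - 4/u) = 3/2 - 4/u)
W(B) = B³
c = 17/4 (c = 6 - (-2*(-3) + 1)/4 = 6 - (6 + 1)/4 = 6 - ¼*7 = 6 - 7/4 = 17/4 ≈ 4.2500)
l(M) = 9*M (l(M) = M + M*2³ = M + M*8 = M + 8*M = 9*M)
c*l(z(6, 4)) = 17*(9*(3/2 - 4/6))/4 = 17*(9*(3/2 - 4*⅙))/4 = 17*(9*(3/2 - ⅔))/4 = 17*(9*(⅚))/4 = (17/4)*(15/2) = 255/8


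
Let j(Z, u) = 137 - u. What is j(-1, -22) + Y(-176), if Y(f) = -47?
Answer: 112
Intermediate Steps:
j(-1, -22) + Y(-176) = (137 - 1*(-22)) - 47 = (137 + 22) - 47 = 159 - 47 = 112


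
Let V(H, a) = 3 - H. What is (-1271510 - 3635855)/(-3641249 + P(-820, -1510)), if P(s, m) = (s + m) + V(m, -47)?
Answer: 4907365/3642066 ≈ 1.3474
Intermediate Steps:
P(s, m) = 3 + s (P(s, m) = (s + m) + (3 - m) = (m + s) + (3 - m) = 3 + s)
(-1271510 - 3635855)/(-3641249 + P(-820, -1510)) = (-1271510 - 3635855)/(-3641249 + (3 - 820)) = -4907365/(-3641249 - 817) = -4907365/(-3642066) = -4907365*(-1/3642066) = 4907365/3642066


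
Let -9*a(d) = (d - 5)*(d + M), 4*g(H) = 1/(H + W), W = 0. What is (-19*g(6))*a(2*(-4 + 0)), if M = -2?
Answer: 1235/108 ≈ 11.435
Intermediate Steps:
g(H) = 1/(4*H) (g(H) = 1/(4*(H + 0)) = 1/(4*H))
a(d) = -(-5 + d)*(-2 + d)/9 (a(d) = -(d - 5)*(d - 2)/9 = -(-5 + d)*(-2 + d)/9)
(-19*g(6))*a(2*(-4 + 0)) = (-19/(4*6))*(-10/9 - 4*(-4 + 0)**2/9 + 7*(2*(-4 + 0))/9) = (-19/(4*6))*(-10/9 - (2*(-4))**2/9 + 7*(2*(-4))/9) = (-19*1/24)*(-10/9 - 1/9*(-8)**2 + (7/9)*(-8)) = -19*(-10/9 - 1/9*64 - 56/9)/24 = -19*(-10/9 - 64/9 - 56/9)/24 = -19/24*(-130/9) = 1235/108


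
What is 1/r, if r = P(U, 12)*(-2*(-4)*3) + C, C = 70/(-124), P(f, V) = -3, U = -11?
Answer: -62/4499 ≈ -0.013781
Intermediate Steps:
C = -35/62 (C = 70*(-1/124) = -35/62 ≈ -0.56452)
r = -4499/62 (r = -3*(-2*(-4))*3 - 35/62 = -24*3 - 35/62 = -3*24 - 35/62 = -72 - 35/62 = -4499/62 ≈ -72.564)
1/r = 1/(-4499/62) = -62/4499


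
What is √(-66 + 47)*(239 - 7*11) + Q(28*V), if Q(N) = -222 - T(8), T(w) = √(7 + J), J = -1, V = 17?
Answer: -222 - √6 + 162*I*√19 ≈ -224.45 + 706.14*I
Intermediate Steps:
T(w) = √6 (T(w) = √(7 - 1) = √6)
Q(N) = -222 - √6
√(-66 + 47)*(239 - 7*11) + Q(28*V) = √(-66 + 47)*(239 - 7*11) + (-222 - √6) = √(-19)*(239 - 77) + (-222 - √6) = (I*√19)*162 + (-222 - √6) = 162*I*√19 + (-222 - √6) = -222 - √6 + 162*I*√19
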